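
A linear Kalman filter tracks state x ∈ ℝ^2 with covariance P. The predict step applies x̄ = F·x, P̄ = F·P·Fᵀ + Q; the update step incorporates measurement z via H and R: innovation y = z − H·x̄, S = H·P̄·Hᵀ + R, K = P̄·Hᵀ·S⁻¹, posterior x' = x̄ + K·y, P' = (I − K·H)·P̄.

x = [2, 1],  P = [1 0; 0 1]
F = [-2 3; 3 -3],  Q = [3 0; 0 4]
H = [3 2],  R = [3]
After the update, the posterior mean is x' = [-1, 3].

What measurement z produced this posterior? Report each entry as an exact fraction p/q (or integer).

x̄ = F·x = [-1, 3]
P̄ = F·P·Fᵀ + Q = [16 -15; -15 22]
S = H·P̄·Hᵀ + R = [55]
K = P̄·Hᵀ·S⁻¹ = [18/55; -1/55]
x' − x̄ = [0, 0] = K·y
y = (KᵀK)⁻¹·Kᵀ·(x' − x̄) = [0]
z = y + H·x̄ = [0] + [3] = [3]

z = [3]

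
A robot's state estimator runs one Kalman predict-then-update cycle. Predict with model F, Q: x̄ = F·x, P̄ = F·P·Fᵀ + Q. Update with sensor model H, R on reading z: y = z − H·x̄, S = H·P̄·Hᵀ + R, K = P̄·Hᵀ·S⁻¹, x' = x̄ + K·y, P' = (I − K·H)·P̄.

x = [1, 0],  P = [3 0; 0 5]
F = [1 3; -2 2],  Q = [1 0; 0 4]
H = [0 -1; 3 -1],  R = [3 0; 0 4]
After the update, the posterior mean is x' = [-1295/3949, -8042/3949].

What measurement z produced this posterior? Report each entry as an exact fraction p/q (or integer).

z = [2, 1]

x̄ = F·x = [1, -2]
P̄ = F·P·Fᵀ + Q = [49 24; 24 36]
S = H·P̄·Hᵀ + R = [39 -36; -36 337]
K = P̄·Hᵀ·S⁻¹ = [-1220/3949 1311/3949; -3612/3949 36/3949]
x' − x̄ = [-5244/3949, -144/3949] = K·y
y = (KᵀK)⁻¹·Kᵀ·(x' − x̄) = [0, -4]
z = y + H·x̄ = [0, -4] + [2, 5] = [2, 1]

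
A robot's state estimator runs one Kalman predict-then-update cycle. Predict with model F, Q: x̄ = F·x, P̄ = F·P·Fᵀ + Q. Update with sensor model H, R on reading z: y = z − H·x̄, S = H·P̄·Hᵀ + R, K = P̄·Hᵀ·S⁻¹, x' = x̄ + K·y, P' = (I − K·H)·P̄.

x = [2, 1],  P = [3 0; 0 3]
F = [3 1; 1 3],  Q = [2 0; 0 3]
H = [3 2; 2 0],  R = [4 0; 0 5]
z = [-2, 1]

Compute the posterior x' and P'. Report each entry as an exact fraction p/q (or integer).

x' = [1683/3856, -2951/1928]
P' = [955/964 -675/482; -675/482 708/241]

x̄ = F·x = [7, 5]
P̄ = F·P·Fᵀ + Q = [32 18; 18 33]
y = z − H·x̄ = [-33, -13]
S = H·P̄·Hᵀ + R = [640 264; 264 133]
K = P̄·Hᵀ·S⁻¹ = [165/3856 191/482; 807/1928 -135/241]
x' = x̄ + K·y = [1683/3856, -2951/1928]
P' = (I − K·H)·P̄ = [955/964 -675/482; -675/482 708/241]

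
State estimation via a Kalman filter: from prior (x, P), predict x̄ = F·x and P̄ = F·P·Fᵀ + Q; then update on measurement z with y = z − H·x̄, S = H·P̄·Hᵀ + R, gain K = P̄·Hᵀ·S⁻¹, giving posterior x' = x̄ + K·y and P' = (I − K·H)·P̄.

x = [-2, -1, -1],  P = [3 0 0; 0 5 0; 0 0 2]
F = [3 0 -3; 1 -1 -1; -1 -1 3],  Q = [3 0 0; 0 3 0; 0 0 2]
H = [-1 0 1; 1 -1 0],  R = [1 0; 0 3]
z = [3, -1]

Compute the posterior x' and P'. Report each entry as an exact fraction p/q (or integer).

x̄ = F·x = [-3, 0, 0]
P̄ = F·P·Fᵀ + Q = [48 15 -27; 15 13 -4; -27 -4 28]
y = z − H·x̄ = [0, 2]
S = H·P̄·Hᵀ + R = [131 -56; -56 34]
K = P̄·Hᵀ·S⁻¹ = [-351/659 123/1318; -267/659 -401/659; 291/659 67/1318]
x' = x̄ + K·y = [-1854/659, -802/659, 67/659]
P' = (I − K·H)·P̄ = [6555/1318 3093/659 5853/1318; 3093/659 4296/659 2826/659; 5853/1318 2826/659 6435/1318]

x' = [-1854/659, -802/659, 67/659]
P' = [6555/1318 3093/659 5853/1318; 3093/659 4296/659 2826/659; 5853/1318 2826/659 6435/1318]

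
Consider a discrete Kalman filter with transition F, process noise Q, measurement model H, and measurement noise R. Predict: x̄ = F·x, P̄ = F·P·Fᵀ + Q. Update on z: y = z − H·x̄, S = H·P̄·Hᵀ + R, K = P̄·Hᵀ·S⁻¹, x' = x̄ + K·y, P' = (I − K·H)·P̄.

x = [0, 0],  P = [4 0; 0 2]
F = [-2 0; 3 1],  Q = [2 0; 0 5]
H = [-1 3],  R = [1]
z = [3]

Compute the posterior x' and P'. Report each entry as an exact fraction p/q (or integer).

x̄ = F·x = [0, 0]
P̄ = F·P·Fᵀ + Q = [18 -24; -24 43]
y = z − H·x̄ = [3]
S = H·P̄·Hᵀ + R = [550]
K = P̄·Hᵀ·S⁻¹ = [-9/55; 153/550]
x' = x̄ + K·y = [-27/55, 459/550]
P' = (I − K·H)·P̄ = [36/11 57/55; 57/55 241/550]

x' = [-27/55, 459/550]
P' = [36/11 57/55; 57/55 241/550]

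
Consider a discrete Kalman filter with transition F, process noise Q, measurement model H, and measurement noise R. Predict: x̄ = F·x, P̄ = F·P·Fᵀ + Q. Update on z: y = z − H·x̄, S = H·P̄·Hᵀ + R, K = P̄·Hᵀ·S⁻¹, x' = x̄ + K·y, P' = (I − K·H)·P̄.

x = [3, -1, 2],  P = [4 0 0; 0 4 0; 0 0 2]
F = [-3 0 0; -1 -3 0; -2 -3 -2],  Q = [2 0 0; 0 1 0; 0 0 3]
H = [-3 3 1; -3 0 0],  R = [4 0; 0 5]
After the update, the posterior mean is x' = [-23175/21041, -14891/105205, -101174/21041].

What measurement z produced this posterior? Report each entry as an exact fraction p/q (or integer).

z = [-2, 3]

x̄ = F·x = [-9, 0, -7]
P̄ = F·P·Fᵀ + Q = [38 12 24; 12 41 44; 24 44 63]
S = H·P̄·Hᵀ + R = [682 162; 162 347]
K = P̄·Hᵀ·S⁻¹ = [-27/21041 -6900/21041; 51289/210410 -22887/105205; 10869/42082 -6903/21041]
x' − x̄ = [166194/21041, -14891/105205, 46113/21041] = K·y
y = (KᵀK)⁻¹·Kᵀ·(x' − x̄) = [-22, -24]
z = y + H·x̄ = [-22, -24] + [20, 27] = [-2, 3]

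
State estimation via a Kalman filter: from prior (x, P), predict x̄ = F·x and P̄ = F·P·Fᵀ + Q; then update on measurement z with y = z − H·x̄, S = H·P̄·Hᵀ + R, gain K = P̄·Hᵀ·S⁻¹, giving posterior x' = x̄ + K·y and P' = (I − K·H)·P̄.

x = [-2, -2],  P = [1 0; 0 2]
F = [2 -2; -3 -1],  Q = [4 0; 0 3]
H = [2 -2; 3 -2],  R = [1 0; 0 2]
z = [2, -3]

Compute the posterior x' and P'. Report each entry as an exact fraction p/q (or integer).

x' = [-1214/689, -1445/689]
P' = [1336/689 1538/689; 1538/689 1884/689]

x̄ = F·x = [0, 8]
P̄ = F·P·Fᵀ + Q = [16 -2; -2 14]
y = z − H·x̄ = [18, 13]
S = H·P̄·Hᵀ + R = [137 172; 172 226]
K = P̄·Hᵀ·S⁻¹ = [-404/689 466/689; -692/689 423/689]
x' = x̄ + K·y = [-1214/689, -1445/689]
P' = (I − K·H)·P̄ = [1336/689 1538/689; 1538/689 1884/689]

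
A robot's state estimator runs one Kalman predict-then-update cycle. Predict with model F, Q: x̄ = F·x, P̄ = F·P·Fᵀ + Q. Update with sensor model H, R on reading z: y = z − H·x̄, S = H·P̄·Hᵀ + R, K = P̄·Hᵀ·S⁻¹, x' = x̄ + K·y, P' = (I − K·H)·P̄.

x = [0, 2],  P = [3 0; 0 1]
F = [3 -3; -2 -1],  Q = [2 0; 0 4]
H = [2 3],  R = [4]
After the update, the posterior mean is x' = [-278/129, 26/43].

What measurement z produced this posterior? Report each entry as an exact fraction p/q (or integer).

x̄ = F·x = [-6, -2]
P̄ = F·P·Fᵀ + Q = [38 -15; -15 17]
S = H·P̄·Hᵀ + R = [129]
K = P̄·Hᵀ·S⁻¹ = [31/129; 7/43]
x' − x̄ = [496/129, 112/43] = K·y
y = (KᵀK)⁻¹·Kᵀ·(x' − x̄) = [16]
z = y + H·x̄ = [16] + [-18] = [-2]

z = [-2]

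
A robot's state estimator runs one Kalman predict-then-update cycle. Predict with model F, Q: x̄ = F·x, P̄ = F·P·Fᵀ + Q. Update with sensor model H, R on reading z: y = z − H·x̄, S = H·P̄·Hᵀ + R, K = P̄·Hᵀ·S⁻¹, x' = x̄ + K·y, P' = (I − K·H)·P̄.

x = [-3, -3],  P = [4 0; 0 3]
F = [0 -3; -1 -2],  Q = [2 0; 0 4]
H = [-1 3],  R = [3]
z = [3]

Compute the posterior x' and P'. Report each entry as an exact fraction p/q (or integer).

x' = [561/104, 153/52]
P' = [2391/104 411/52; 411/52 79/26]

x̄ = F·x = [9, 9]
P̄ = F·P·Fᵀ + Q = [29 18; 18 20]
y = z − H·x̄ = [-15]
S = H·P̄·Hᵀ + R = [104]
K = P̄·Hᵀ·S⁻¹ = [25/104; 21/52]
x' = x̄ + K·y = [561/104, 153/52]
P' = (I − K·H)·P̄ = [2391/104 411/52; 411/52 79/26]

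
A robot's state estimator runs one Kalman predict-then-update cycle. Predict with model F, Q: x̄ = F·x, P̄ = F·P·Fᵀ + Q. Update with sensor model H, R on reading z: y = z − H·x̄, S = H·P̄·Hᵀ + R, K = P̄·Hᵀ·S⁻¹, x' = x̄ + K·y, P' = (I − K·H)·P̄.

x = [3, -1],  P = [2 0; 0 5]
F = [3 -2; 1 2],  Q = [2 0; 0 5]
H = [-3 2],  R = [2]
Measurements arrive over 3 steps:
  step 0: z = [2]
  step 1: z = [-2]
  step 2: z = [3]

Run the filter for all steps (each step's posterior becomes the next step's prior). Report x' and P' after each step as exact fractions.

step 0: x̄ = F·x = [11, 1]
step 0: P̄ = F·P·Fᵀ + Q = [40 -14; -14 27]
step 0: y = z − H·x̄ = [33]
step 0: S = H·P̄·Hᵀ + R = [638]
step 0: K = P̄·Hᵀ·S⁻¹ = [-74/319; 48/319]
step 0: x' = x̄ + K·y = [97/29, 173/29]
step 0: P' = (I − K·H)·P̄ = [1808/319 2638/319; 2638/319 4005/319]
step 1: x̄ = F·x = [-55/29, 443/29]
step 1: P̄ = F·P·Fᵀ + Q = [1274/319 -4/29; -4/29 2725/29]
step 1: y = z − H·x̄ = [-1109/29]
step 1: S = H·P̄·Hᵀ + R = [132532/319]
step 1: K = P̄·Hᵀ·S⁻¹ = [-115/3898; 30041/66266]
step 1: x' = x̄ + K·y = [-2995/3898, -136539/66266]
step 1: P' = (I − K·H)·P̄ = [7079/1949 10561/1949; 10561/1949 284326/33133]
step 2: x̄ = F·x = [120333/66266, -323993/66266]
step 2: P̄ = F·P·Fᵀ + Q = [132213/33133 -58127/33133; -58127/33133 2141460/33133]
step 2: y = z − H·x̄ = [1207783/66266]
step 2: S = H·P̄·Hᵀ + R = [10519547/33133]
step 2: K = P̄·Hᵀ·S⁻¹ = [-512893/10519547; 4457301/10519547]
step 2: x' = x̄ + K·y = [9754402/10519547, 29807032/10519547]
step 2: P' = (I − K·H)·P̄ = [34037414/10519547 50543228/10519547; 50543228/10519547 80272143/10519547]

step 0: x' = [97/29, 173/29], P' = [1808/319 2638/319; 2638/319 4005/319]
step 1: x' = [-2995/3898, -136539/66266], P' = [7079/1949 10561/1949; 10561/1949 284326/33133]
step 2: x' = [9754402/10519547, 29807032/10519547], P' = [34037414/10519547 50543228/10519547; 50543228/10519547 80272143/10519547]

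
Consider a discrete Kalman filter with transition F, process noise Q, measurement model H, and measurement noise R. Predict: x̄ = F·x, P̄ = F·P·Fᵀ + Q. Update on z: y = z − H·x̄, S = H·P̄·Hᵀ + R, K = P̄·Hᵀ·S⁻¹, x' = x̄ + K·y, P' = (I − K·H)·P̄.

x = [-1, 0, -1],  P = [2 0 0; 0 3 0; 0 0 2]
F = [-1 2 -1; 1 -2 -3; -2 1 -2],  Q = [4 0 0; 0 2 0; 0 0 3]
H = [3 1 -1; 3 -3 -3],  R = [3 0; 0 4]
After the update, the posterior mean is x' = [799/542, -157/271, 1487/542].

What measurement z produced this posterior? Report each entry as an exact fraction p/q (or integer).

x̄ = F·x = [2, 2, 4]
P̄ = F·P·Fᵀ + Q = [20 -8 14; -8 34 2; 14 2 22]
S = H·P̄·Hᵀ + R = [103 24; 24 616]
K = P̄·Hᵀ·S⁻¹ = [2800/7859 1707/31436; 1012/7859 -3447/15718; 1784/7859 -1809/31436]
x' − x̄ = [-285/542, -699/271, -681/542] = K·y
y = (KᵀK)⁻¹·Kᵀ·(x' − x̄) = [-3, 10]
z = y + H·x̄ = [-3, 10] + [4, -12] = [1, -2]

z = [1, -2]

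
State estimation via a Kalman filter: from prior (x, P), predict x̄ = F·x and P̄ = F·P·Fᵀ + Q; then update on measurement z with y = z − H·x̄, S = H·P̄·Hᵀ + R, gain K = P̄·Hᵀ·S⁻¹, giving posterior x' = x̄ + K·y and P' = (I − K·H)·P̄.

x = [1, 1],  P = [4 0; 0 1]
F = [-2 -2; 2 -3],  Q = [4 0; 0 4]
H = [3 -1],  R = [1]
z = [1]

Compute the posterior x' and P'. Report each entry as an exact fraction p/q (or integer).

x̄ = F·x = [-4, -1]
P̄ = F·P·Fᵀ + Q = [24 -10; -10 29]
y = z − H·x̄ = [12]
S = H·P̄·Hᵀ + R = [306]
K = P̄·Hᵀ·S⁻¹ = [41/153; -59/306]
x' = x̄ + K·y = [-40/51, -169/51]
P' = (I − K·H)·P̄ = [310/153 889/153; 889/153 5393/306]

x' = [-40/51, -169/51]
P' = [310/153 889/153; 889/153 5393/306]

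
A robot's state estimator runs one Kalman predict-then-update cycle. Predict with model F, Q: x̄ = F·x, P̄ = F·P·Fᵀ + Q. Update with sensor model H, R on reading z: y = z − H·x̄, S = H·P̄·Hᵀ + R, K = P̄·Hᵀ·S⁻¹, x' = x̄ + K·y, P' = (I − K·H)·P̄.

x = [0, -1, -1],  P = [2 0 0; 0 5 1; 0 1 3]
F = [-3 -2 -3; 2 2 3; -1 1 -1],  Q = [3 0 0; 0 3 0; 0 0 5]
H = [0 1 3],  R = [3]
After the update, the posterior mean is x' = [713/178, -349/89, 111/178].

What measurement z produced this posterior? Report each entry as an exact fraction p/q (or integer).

x̄ = F·x = [5, -5, 0]
P̄ = F·P·Fᵀ + Q = [80 -71 4; -71 70 -2; 4 -2 13]
S = H·P̄·Hᵀ + R = [178]
K = P̄·Hᵀ·S⁻¹ = [-59/178; 32/89; 37/178]
x' − x̄ = [-177/178, 96/89, 111/178] = K·y
y = (KᵀK)⁻¹·Kᵀ·(x' − x̄) = [3]
z = y + H·x̄ = [3] + [-5] = [-2]

z = [-2]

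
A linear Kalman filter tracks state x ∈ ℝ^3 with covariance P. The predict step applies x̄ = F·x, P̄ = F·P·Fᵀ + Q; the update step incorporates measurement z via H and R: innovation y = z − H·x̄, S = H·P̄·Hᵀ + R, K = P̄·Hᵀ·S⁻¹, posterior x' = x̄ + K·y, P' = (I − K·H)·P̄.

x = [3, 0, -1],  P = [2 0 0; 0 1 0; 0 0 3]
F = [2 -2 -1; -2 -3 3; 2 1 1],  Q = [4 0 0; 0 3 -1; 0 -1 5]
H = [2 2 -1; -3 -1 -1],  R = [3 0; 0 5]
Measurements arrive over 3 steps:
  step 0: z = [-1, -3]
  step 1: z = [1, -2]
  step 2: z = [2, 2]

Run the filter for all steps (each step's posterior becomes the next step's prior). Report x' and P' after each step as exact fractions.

step 0: x̄ = F·x = [7, -9, 5]
step 0: P̄ = F·P·Fᵀ + Q = [19 -11 3; -11 47 -3; 3 -3 17]
step 0: y = z − H·x̄ = [8, 14]
step 0: S = H·P̄·Hᵀ + R = [196 -97; -97 186]
step 0: K = P̄·Hᵀ·S⁻¹ = [-2335/27047 -8343/27047; 12883/27047 5119/27047; -5393/27047 -6157/27047]
step 0: x' = x̄ + K·y = [53847/27047, -68693/27047, 5893/27047]
step 0: P' = (I − K·H)·P̄ = [135441/27047 -214165/27047 -150443/27047; -214165/27047 361293/27047 255607/27047; -150443/27047 255607/27047 226507/27047]
step 1: x̄ = F·x = [239187/27047, 116064/27047, 44894/27047]
step 1: P̄ = F·P·Fᵀ + Q = [5659151/27047 -595562/27047 -745820/27047; -595562/27047 547515/27047 138379/27047; -745820/27047 138379/27047 317581/27047]
step 1: y = z − H·x̄ = [-638561/27047, 824425/27047]
step 1: S = H·P̄·Hᵀ + R = [22890654/27047 -30852058/27047; -30852058/27047 44161156/27047]
step 1: K = P̄·Hᵀ·S⁻¹ = [-8284869/218243278 -83061065/218243278; 218204421/545608195 332086261/1091216390; -117502831/545608195 -120160041/1091216390]
step 1: x' = x̄ + K·y = [-203095895/109121639, 4501700309/1091216390, 3696956311/1091216390]
step 1: P' = (I − K·H)·P̄ = [976238375/218243278 -1496913719/218243278 -1016496081/218243278; -1496913719/218243278 6178606366/545608195 4218030874/545608195; -1016496081/218243278 4218030874/545608195 3706089836/545608195]
step 2: x̄ = F·x = [-16762274829/1091216390, 823842953/545608195, 413673872/109121639]
step 2: P̄ = F·P·Fᵀ + Q = [97340690516/545608195 -9308460709/545608195 -2294088569/109121639; -9308460709/545608195 10024389281/545608195 409554407/109121639; -2294088569/109121639 409554407/109121639 1135416935/109121639]
step 2: y = z − H·x̄ = [18274174673/545608195, -42319967081/1091216390]
step 2: S = H·P̄·Hᵀ + R = [399997226016/545608195 -537466366191/545608195; -537466366191/545608195 773917852321/545608195]
step 2: K = P̄·Hᵀ·S⁻¹ = [-131855079953/4214440467181 -1568649502897/4214440467181; 2106143860786/5418566314947 524553181861/1806188771649; -1213655433688/5418566314947 -218669443591/1806188771649]
step 2: x' = x̄ + K·y = [-8318697964467/4214440467181, 35386119482737/10837132629894, 10667620688879/10837132629894]
step 2: P' = (I − K·H)·P̄ = [17372382270919/4214440467181 -3781629956189/602062923883 -2543212800707/602062923883; -3781629956189/602062923883 56207827294316/5418566314947 38027883794872/5418566314947; -2543212800707/602062923883 38027883794872/5418566314947 33918903478082/5418566314947]

step 0: x' = [53847/27047, -68693/27047, 5893/27047], P' = [135441/27047 -214165/27047 -150443/27047; -214165/27047 361293/27047 255607/27047; -150443/27047 255607/27047 226507/27047]
step 1: x' = [-203095895/109121639, 4501700309/1091216390, 3696956311/1091216390], P' = [976238375/218243278 -1496913719/218243278 -1016496081/218243278; -1496913719/218243278 6178606366/545608195 4218030874/545608195; -1016496081/218243278 4218030874/545608195 3706089836/545608195]
step 2: x' = [-8318697964467/4214440467181, 35386119482737/10837132629894, 10667620688879/10837132629894], P' = [17372382270919/4214440467181 -3781629956189/602062923883 -2543212800707/602062923883; -3781629956189/602062923883 56207827294316/5418566314947 38027883794872/5418566314947; -2543212800707/602062923883 38027883794872/5418566314947 33918903478082/5418566314947]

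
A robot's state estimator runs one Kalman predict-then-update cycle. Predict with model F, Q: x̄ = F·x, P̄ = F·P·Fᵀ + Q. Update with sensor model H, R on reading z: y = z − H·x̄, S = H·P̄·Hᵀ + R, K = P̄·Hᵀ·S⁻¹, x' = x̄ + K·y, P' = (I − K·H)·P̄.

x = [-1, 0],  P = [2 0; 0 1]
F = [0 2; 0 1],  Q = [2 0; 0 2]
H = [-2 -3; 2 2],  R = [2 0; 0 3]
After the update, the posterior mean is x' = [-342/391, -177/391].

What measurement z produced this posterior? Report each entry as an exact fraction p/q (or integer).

z = [3, -3]

x̄ = F·x = [0, 0]
P̄ = F·P·Fᵀ + Q = [6 2; 2 3]
S = H·P̄·Hᵀ + R = [77 -62; -62 55]
K = P̄·Hᵀ·S⁻¹ = [2/391 116/391; -95/391 -36/391]
x' − x̄ = [-342/391, -177/391] = K·y
y = (KᵀK)⁻¹·Kᵀ·(x' − x̄) = [3, -3]
z = y + H·x̄ = [3, -3] + [0, 0] = [3, -3]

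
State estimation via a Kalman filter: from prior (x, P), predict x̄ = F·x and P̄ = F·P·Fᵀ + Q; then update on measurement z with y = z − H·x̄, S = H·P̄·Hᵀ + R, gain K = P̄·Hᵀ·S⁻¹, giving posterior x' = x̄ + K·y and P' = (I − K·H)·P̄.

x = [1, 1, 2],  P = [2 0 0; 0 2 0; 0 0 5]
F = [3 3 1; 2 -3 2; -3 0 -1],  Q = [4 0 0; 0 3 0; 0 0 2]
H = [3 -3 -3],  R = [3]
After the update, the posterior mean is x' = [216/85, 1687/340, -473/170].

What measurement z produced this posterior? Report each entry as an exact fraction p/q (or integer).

x̄ = F·x = [8, 3, -5]
P̄ = F·P·Fᵀ + Q = [45 4 -23; 4 49 -22; -23 -22 25]
S = H·P̄·Hᵀ + R = [1020]
K = P̄·Hᵀ·S⁻¹ = [16/85; -23/340; -13/170]
x' − x̄ = [-464/85, 667/340, 377/170] = K·y
y = (KᵀK)⁻¹·Kᵀ·(x' − x̄) = [-29]
z = y + H·x̄ = [-29] + [30] = [1]

z = [1]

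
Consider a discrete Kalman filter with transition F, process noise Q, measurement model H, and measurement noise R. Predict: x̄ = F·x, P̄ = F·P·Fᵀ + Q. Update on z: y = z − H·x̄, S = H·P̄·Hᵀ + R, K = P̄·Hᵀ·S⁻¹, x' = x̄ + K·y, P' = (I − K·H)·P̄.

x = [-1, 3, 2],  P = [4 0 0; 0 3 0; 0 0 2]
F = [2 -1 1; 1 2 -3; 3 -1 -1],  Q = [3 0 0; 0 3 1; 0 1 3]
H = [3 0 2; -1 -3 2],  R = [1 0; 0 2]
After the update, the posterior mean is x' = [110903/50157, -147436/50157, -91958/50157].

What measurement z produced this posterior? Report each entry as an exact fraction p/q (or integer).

x̄ = F·x = [-3, -1, -8]
P̄ = F·P·Fᵀ + Q = [24 -4 25; -4 37 13; 25 13 44]
S = H·P̄·Hᵀ + R = [693 162; 162 255]
K = P̄·Hᵀ·S⁻¹ = [8318/50157 730/16719; 5564/50157 -2163/5573; 12559/50157 -362/5573]
x' − x̄ = [261374/50157, -97279/50157, 309298/50157] = K·y
y = (KᵀK)⁻¹·Kᵀ·(x' − x̄) = [28, 13]
z = y + H·x̄ = [28, 13] + [-25, -10] = [3, 3]

z = [3, 3]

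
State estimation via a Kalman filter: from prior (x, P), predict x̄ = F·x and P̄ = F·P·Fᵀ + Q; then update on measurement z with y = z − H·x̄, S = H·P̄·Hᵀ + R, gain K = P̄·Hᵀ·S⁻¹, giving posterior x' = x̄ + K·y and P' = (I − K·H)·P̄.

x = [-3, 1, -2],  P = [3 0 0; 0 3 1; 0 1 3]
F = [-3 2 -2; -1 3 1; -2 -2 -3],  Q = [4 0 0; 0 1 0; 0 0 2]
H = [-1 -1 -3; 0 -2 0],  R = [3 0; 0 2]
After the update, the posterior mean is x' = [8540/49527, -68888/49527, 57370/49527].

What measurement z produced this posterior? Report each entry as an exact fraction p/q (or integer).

z = [-2, 3]

x̄ = F·x = [15, 4, 10]
P̄ = F·P·Fᵀ + Q = [47 17 22; 17 40 -32; 22 -32 65]
S = H·P̄·Hᵀ + R = [649 -78; -78 162]
K = P̄·Hᵀ·S⁻¹ = [-3952/16509 -16103/49527; 13/16509 -24439/49527; -4163/16509 13553/49527]
x' − x̄ = [-734365/49527, -266996/49527, -437900/49527] = K·y
y = (KᵀK)⁻¹·Kᵀ·(x' − x̄) = [47, 11]
z = y + H·x̄ = [47, 11] + [-49, -8] = [-2, 3]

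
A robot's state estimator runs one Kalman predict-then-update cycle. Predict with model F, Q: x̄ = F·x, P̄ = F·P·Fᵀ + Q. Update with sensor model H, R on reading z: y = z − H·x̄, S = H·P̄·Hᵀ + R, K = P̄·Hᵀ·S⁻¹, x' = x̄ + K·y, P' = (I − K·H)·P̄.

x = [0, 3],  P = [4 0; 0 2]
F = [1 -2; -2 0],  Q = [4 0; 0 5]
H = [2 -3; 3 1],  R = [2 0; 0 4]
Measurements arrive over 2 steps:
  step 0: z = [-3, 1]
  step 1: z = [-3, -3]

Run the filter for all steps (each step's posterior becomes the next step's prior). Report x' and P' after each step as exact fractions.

step 0: x' = [-3146/17275, 14977/17275], P' = [5232/17275 2416/17275; 2416/17275 4708/17275]
step 1: x' = [-39767752/34918267, 8851931/34918267], P' = [10187780/34918267 4664380/34918267; 4664380/34918267 9245752/34918267]

step 0: x̄ = F·x = [-6, 0]
step 0: P̄ = F·P·Fᵀ + Q = [16 -8; -8 21]
step 0: y = z − H·x̄ = [9, 19]
step 0: S = H·P̄·Hᵀ + R = [351 89; 89 121]
step 0: K = P̄·Hᵀ·S⁻¹ = [1608/17275 4528/17275; -4646/17275 2989/17275]
step 0: x' = x̄ + K·y = [-3146/17275, 14977/17275]
step 0: P' = (I − K·H)·P̄ = [5232/17275 2416/17275; 2416/17275 4708/17275]
step 1: x̄ = F·x = [-1324/691, 6292/17275]
step 1: P̄ = F·P·Fᵀ + Q = [3340/691 -32/691; -32/691 107303/17275]
step 1: y = z − H·x̄ = [33251/17275, 41183/17275]
step 1: S = H·P̄·Hᵀ + R = [1343877/17275 184691/17275; 184691/17275 923103/17275]
step 1: K = P̄·Hᵀ·S⁻¹ = [3191210/34918267 8806930/34918267; -9204248/34918267 5809723/34918267]
step 1: x' = x̄ + K·y = [-39767752/34918267, 8851931/34918267]
step 1: P' = (I − K·H)·P̄ = [10187780/34918267 4664380/34918267; 4664380/34918267 9245752/34918267]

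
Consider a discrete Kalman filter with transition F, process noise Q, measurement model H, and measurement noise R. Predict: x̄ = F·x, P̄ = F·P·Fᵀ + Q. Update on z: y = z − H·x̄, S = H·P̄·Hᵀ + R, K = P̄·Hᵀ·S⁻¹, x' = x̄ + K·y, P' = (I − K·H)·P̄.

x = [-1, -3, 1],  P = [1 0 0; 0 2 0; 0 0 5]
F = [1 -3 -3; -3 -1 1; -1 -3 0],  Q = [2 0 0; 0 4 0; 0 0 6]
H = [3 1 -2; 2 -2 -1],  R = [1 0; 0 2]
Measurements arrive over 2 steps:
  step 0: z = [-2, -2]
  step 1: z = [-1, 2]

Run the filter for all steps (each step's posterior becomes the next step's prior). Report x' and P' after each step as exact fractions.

step 0: x' = [170013/44261, 57951/44261, 325214/44261], P' = [381295/44261 78625/44261 603354/44261; 78625/44261 31741/44261 127990/44261; 603354/44261 127990/44261 965222/44261]
step 1: x' = [-782627764/879436527, -849114836/879436527, -392478170/293145509], P' = [4175614760/879436527 844909234/879436527 2177685714/293145509; 844909234/879436527 467293286/879436527 462199210/293145509; 2177685714/293145509 462199210/293145509 3475108568/293145509]

step 0: x̄ = F·x = [5, 7, 10]
step 0: P̄ = F·P·Fᵀ + Q = [66 -12 17; -12 20 9; 17 9 25]
step 0: y = z − H·x̄ = [-4, 12]
step 0: S = H·P̄·Hᵀ + R = [403 362; 362 435]
step 0: K = P̄·Hᵀ·S⁻¹ = [15802/44261 993/44261; 11636/44261 -17111/44261; 7608/44261 -7247/44261]
step 0: x' = x̄ + K·y = [170013/44261, 57951/44261, 325214/44261]
step 0: P' = (I − K·H)·P̄ = [381295/44261 78625/44261 603354/44261; 78625/44261 31741/44261 127990/44261; 603354/44261 127990/44261 965222/44261]
step 1: x̄ = F·x = [-139926/6323, -242776/44261, -343866/44261]
step 1: P̄ = F·P·Fᵀ + Q = [1093490/6323 388316/6323 409478/6323; 388316/6323 1201308/44261 1038034/44261; 409478/6323 1038034/44261 1404280/44261]
step 1: y = z − H·x̄ = [2449229/44261, 1218068/44261]
step 1: S = H·P̄·Hᵀ + R = [53513543/44261 18509356/44261; 18509356/44261 7856810/44261]
step 1: K = P̄·Hᵀ·S⁻¹ = [305639230/879436527 64176955/879436527; 228825728/879436527 -315682867/879436527; 45039216/293145509 -22067780/293145509]
step 1: x' = x̄ + K·y = [-782627764/879436527, -849114836/879436527, -392478170/293145509]
step 1: P' = (I − K·H)·P̄ = [4175614760/879436527 844909234/879436527 2177685714/293145509; 844909234/879436527 467293286/879436527 462199210/293145509; 2177685714/293145509 462199210/293145509 3475108568/293145509]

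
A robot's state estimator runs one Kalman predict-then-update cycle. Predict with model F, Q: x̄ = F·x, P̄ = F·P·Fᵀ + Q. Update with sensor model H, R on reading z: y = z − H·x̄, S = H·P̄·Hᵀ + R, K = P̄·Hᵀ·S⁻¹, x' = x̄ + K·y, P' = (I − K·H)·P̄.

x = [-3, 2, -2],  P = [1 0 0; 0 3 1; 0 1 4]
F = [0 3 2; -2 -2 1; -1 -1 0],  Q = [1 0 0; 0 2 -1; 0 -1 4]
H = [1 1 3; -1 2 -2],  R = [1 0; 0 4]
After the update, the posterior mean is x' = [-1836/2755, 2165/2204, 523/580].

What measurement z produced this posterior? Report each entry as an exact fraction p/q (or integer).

z = [3, 1]

x̄ = F·x = [2, 0, 1]
P̄ = F·P·Fᵀ + Q = [56 -11 -11; -11 18 6; -11 6 8]
S = H·P̄·Hᵀ + R = [95 0; 0 116]
K = P̄·Hᵀ·S⁻¹ = [12/95 -14/29; 5/19 35/116; 1/5 7/116]
x' − x̄ = [-7346/2755, 2165/2204, -57/580] = K·y
y = (KᵀK)⁻¹·Kᵀ·(x' − x̄) = [-2, 5]
z = y + H·x̄ = [-2, 5] + [5, -4] = [3, 1]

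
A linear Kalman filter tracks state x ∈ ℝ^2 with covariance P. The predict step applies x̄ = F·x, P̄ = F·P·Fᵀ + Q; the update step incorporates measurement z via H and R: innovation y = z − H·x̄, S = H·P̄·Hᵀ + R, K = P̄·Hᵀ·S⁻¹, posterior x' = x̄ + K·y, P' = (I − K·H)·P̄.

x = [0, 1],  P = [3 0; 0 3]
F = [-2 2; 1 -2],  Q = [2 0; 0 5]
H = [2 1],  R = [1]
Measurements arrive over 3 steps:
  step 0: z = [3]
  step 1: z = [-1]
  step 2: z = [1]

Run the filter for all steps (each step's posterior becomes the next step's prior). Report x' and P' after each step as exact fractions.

step 0: x' = [140/53, -122/53], P' = [222/53 -410/53; -410/53 804/53]
step 1: x' = [-1347/2719, -711/10876], P' = [13970/2719 -25725/2719; -25725/2719 198903/10876]
step 2: x' = [381637/671399, -181817/1342798], P' = [3476062/671399 -6401275/671399; -6401275/671399 12369532/671399]

step 0: x̄ = F·x = [2, -2]
step 0: P̄ = F·P·Fᵀ + Q = [26 -18; -18 20]
step 0: y = z − H·x̄ = [1]
step 0: S = H·P̄·Hᵀ + R = [53]
step 0: K = P̄·Hᵀ·S⁻¹ = [34/53; -16/53]
step 0: x' = x̄ + K·y = [140/53, -122/53]
step 0: P' = (I − K·H)·P̄ = [222/53 -410/53; -410/53 804/53]
step 1: x̄ = F·x = [-524/53, 384/53]
step 1: P̄ = F·P·Fᵀ + Q = [7490/53 -6120/53; -6120/53 5343/53]
step 1: y = z − H·x̄ = [611/53]
step 1: S = H·P̄·Hᵀ + R = [10876/53]
step 1: K = P̄·Hᵀ·S⁻¹ = [2215/2719; -6897/10876]
step 1: x' = x̄ + K·y = [-1347/2719, -711/10876]
step 1: P' = (I − K·H)·P̄ = [13970/2719 -25725/2719; -25725/2719 198903/10876]
step 2: x̄ = F·x = [4677/5438, -1983/5438]
step 2: P̄ = F·P·Fᵀ + Q = [466021/2719 -381193/2719; -381193/2719 329368/2719]
step 2: y = z − H·x̄ = [-1933/5438]
step 2: S = H·P̄·Hᵀ + R = [671399/2719]
step 2: K = P̄·Hᵀ·S⁻¹ = [550849/671399; -433018/671399]
step 2: x' = x̄ + K·y = [381637/671399, -181817/1342798]
step 2: P' = (I − K·H)·P̄ = [3476062/671399 -6401275/671399; -6401275/671399 12369532/671399]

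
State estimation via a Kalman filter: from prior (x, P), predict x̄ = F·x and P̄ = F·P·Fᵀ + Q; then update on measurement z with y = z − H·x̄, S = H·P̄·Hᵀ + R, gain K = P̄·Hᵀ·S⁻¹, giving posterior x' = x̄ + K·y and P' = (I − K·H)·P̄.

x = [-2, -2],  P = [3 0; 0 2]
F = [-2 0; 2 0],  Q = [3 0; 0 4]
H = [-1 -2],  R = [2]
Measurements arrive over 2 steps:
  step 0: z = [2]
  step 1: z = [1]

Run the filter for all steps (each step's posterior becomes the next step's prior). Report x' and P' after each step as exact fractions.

step 0: x' = [38/11, -92/33], P' = [138/11 -72/11; -72/11 128/33]
step 1: x' = [-5/3, 4/9], P' = [1906/87 -3032/261; -3032/261 5188/783]

step 0: x̄ = F·x = [4, -4]
step 0: P̄ = F·P·Fᵀ + Q = [15 -12; -12 16]
step 0: y = z − H·x̄ = [-2]
step 0: S = H·P̄·Hᵀ + R = [33]
step 0: K = P̄·Hᵀ·S⁻¹ = [3/11; -20/33]
step 0: x' = x̄ + K·y = [38/11, -92/33]
step 0: P' = (I − K·H)·P̄ = [138/11 -72/11; -72/11 128/33]
step 1: x̄ = F·x = [-76/11, 76/11]
step 1: P̄ = F·P·Fᵀ + Q = [585/11 -552/11; -552/11 596/11]
step 1: y = z − H·x̄ = [87/11]
step 1: S = H·P̄·Hᵀ + R = [783/11]
step 1: K = P̄·Hᵀ·S⁻¹ = [173/261; -640/783]
step 1: x' = x̄ + K·y = [-5/3, 4/9]
step 1: P' = (I − K·H)·P̄ = [1906/87 -3032/261; -3032/261 5188/783]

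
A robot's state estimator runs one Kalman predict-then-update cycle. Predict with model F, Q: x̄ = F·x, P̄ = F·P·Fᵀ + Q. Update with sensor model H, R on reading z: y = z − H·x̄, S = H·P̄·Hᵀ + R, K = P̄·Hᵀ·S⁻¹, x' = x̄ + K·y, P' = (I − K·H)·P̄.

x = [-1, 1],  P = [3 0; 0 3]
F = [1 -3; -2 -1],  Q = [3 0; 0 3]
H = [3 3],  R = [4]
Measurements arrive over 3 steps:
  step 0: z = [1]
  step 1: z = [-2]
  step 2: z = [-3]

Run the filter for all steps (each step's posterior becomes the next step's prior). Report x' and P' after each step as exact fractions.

step 0: x' = [-988/517, 1147/517], P' = [5397/517 -5253/517; -5253/517 5337/517]
step 1: x' = [-307633/468871, -17969/468871], P' = [3873060/468871 -3611256/468871; -3611256/468871 3556920/468871]
step 2: x' = [-441885308/157119053, 286463015/157119053], P' = [2643360375/314238106 -2468048979/314238106; -2468048979/314238106 2431565415/314238106]

step 0: x̄ = F·x = [-4, 1]
step 0: P̄ = F·P·Fᵀ + Q = [33 3; 3 18]
step 0: y = z − H·x̄ = [10]
step 0: S = H·P̄·Hᵀ + R = [517]
step 0: K = P̄·Hᵀ·S⁻¹ = [108/517; 63/517]
step 0: x' = x̄ + K·y = [-988/517, 1147/517]
step 0: P' = (I − K·H)·P̄ = [5397/517 -5253/517; -5253/517 5337/517]
step 1: x̄ = F·x = [-4429/517, 829/517]
step 1: P̄ = F·P·Fᵀ + Q = [86499/517 -21048/517; -21048/517 7464/517]
step 1: y = z − H·x̄ = [9766/517]
step 1: S = H·P̄·Hᵀ + R = [468871/517]
step 1: K = P̄·Hᵀ·S⁻¹ = [196353/468871; -40752/468871]
step 1: x' = x̄ + K·y = [-307633/468871, -17969/468871]
step 1: P' = (I − K·H)·P̄ = [3873060/468871 -3611256/468871; -3611256/468871 3556920/468871]
step 2: x̄ = F·x = [-253726/468871, 633235/468871]
step 2: P̄ = F·P·Fᵀ + Q = [58959489/468871 -15131640/468871; -15131640/468871 6010749/468871]
step 2: y = z − H·x̄ = [-195780/36067]
step 2: S = H·P̄·Hᵀ + R = [24172162/36067]
step 2: K = P̄·Hᵀ·S⁻¹ = [10114119/24172162; -2104821/24172162]
step 2: x' = x̄ + K·y = [-441885308/157119053, 286463015/157119053]
step 2: P' = (I − K·H)·P̄ = [2643360375/314238106 -2468048979/314238106; -2468048979/314238106 2431565415/314238106]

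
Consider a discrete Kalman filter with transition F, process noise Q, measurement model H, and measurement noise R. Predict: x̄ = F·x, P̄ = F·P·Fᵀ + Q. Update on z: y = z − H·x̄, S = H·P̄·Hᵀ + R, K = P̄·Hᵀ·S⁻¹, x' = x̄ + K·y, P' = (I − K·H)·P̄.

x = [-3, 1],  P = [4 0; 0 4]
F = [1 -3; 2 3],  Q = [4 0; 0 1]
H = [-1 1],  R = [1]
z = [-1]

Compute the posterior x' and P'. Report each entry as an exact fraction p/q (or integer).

x' = [-318/77, -393/77]
P' = [796/77 760/77; 760/77 1601/154]

x̄ = F·x = [-6, -3]
P̄ = F·P·Fᵀ + Q = [44 -28; -28 53]
y = z − H·x̄ = [-4]
S = H·P̄·Hᵀ + R = [154]
K = P̄·Hᵀ·S⁻¹ = [-36/77; 81/154]
x' = x̄ + K·y = [-318/77, -393/77]
P' = (I − K·H)·P̄ = [796/77 760/77; 760/77 1601/154]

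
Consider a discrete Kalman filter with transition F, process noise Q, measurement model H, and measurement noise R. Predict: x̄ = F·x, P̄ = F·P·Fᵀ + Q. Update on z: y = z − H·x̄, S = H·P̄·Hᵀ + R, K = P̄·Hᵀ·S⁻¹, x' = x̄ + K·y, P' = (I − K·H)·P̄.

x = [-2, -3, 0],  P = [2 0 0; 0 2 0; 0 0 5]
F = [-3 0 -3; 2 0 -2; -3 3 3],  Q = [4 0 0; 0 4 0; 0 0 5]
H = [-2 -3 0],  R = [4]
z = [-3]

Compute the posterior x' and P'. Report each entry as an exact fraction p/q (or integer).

x̄ = F·x = [6, -4, -3]
P̄ = F·P·Fᵀ + Q = [67 18 -27; 18 32 -42; -27 -42 86]
y = z − H·x̄ = [-3]
S = H·P̄·Hᵀ + R = [776]
K = P̄·Hᵀ·S⁻¹ = [-47/194; -33/194; 45/194]
x' = x̄ + K·y = [1305/194, -677/194, -717/194]
P' = (I − K·H)·P̄ = [2081/97 -1356/97 1611/97; -1356/97 926/97 -1104/97; 1611/97 -1104/97 4292/97]

x' = [1305/194, -677/194, -717/194]
P' = [2081/97 -1356/97 1611/97; -1356/97 926/97 -1104/97; 1611/97 -1104/97 4292/97]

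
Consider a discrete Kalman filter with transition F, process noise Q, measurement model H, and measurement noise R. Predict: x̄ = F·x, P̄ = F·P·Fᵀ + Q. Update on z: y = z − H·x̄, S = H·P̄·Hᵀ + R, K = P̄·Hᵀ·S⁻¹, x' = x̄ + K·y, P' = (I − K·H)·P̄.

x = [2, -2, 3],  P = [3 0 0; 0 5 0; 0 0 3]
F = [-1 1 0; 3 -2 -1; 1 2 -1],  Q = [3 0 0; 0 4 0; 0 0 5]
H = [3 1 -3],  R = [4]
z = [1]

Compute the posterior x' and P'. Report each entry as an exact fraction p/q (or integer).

x̄ = F·x = [-4, 7, -5]
P̄ = F·P·Fᵀ + Q = [11 -19 7; -19 54 -8; 7 -8 31]
y = z − H·x̄ = [-9]
S = H·P̄·Hᵀ + R = [244]
K = P̄·Hᵀ·S⁻¹ = [-7/244; 21/244; -20/61]
x' = x̄ + K·y = [-913/244, 1519/244, -125/61]
P' = (I − K·H)·P̄ = [2635/244 -4489/244 287/61; -4489/244 12735/244 -68/61; 287/61 -68/61 291/61]

x' = [-913/244, 1519/244, -125/61]
P' = [2635/244 -4489/244 287/61; -4489/244 12735/244 -68/61; 287/61 -68/61 291/61]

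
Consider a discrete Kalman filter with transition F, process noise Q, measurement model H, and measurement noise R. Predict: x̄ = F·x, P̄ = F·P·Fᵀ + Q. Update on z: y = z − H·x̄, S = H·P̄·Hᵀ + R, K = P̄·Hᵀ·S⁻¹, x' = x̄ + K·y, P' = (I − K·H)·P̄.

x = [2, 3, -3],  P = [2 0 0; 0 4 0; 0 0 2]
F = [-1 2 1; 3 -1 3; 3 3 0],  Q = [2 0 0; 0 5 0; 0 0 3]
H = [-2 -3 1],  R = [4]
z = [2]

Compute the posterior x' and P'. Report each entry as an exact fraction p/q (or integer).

x̄ = F·x = [1, -6, 15]
P̄ = F·P·Fᵀ + Q = [22 -8 18; -8 45 6; 18 6 57]
y = z − H·x̄ = [-29]
S = H·P̄·Hᵀ + R = [350]
K = P̄·Hᵀ·S⁻¹ = [-1/175; -113/350; 3/350]
x' = x̄ + K·y = [204/175, 1177/350, 5163/350]
P' = (I − K·H)·P̄ = [3848/175 -1513/175 3153/175; -1513/175 2981/350 2439/350; 3153/175 2439/350 19941/350]

x' = [204/175, 1177/350, 5163/350]
P' = [3848/175 -1513/175 3153/175; -1513/175 2981/350 2439/350; 3153/175 2439/350 19941/350]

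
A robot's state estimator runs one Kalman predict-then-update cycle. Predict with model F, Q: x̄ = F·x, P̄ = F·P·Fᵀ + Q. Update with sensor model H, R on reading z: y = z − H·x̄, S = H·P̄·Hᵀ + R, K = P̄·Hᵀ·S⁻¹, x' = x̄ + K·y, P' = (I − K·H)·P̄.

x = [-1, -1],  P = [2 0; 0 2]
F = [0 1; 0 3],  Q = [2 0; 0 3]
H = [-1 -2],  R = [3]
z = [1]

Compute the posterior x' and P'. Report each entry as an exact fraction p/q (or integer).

x̄ = F·x = [-1, -3]
P̄ = F·P·Fᵀ + Q = [4 6; 6 21]
y = z − H·x̄ = [-6]
S = H·P̄·Hᵀ + R = [115]
K = P̄·Hᵀ·S⁻¹ = [-16/115; -48/115]
x' = x̄ + K·y = [-19/115, -57/115]
P' = (I − K·H)·P̄ = [204/115 -78/115; -78/115 111/115]

x' = [-19/115, -57/115]
P' = [204/115 -78/115; -78/115 111/115]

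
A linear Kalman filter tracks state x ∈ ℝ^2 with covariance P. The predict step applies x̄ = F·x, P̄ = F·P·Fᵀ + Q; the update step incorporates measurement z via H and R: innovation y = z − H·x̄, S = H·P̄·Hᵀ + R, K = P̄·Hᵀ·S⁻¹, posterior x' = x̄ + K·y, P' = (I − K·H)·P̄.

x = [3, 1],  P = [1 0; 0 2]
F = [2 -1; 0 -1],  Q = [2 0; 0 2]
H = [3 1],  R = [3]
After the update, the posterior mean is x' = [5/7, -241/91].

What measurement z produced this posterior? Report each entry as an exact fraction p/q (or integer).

x̄ = F·x = [5, -1]
P̄ = F·P·Fᵀ + Q = [8 2; 2 4]
S = H·P̄·Hᵀ + R = [91]
K = P̄·Hᵀ·S⁻¹ = [2/7; 10/91]
x' − x̄ = [-30/7, -150/91] = K·y
y = (KᵀK)⁻¹·Kᵀ·(x' − x̄) = [-15]
z = y + H·x̄ = [-15] + [14] = [-1]

z = [-1]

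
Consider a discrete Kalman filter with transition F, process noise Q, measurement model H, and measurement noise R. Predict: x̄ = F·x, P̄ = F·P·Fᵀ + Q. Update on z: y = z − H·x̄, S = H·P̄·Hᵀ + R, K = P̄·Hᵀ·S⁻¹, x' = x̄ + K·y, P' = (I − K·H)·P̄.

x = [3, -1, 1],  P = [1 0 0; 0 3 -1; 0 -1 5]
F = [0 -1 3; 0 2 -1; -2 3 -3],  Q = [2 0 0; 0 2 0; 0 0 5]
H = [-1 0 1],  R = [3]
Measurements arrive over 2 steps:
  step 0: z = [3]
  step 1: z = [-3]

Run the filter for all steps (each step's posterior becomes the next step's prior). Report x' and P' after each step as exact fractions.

step 0: x̄ = F·x = [4, -3, -12]
step 0: P̄ = F·P·Fᵀ + Q = [56 -28 -66; -28 23 42; -66 42 99]
step 0: y = z − H·x̄ = [19]
step 0: S = H·P̄·Hᵀ + R = [290]
step 0: K = P̄·Hᵀ·S⁻¹ = [-61/145; 7/29; 33/58]
step 0: x' = x̄ + K·y = [-579/145, 46/29, -69/58]
step 0: P' = (I − K·H)·P̄ = [678/145 42/29 99/29; 42/29 177/29 63/29; 99/29 63/29 297/58]
step 1: x̄ = F·x = [-299/58, 253/58, 4731/290]
step 1: P̄ = F·P·Fᵀ + Q = [2387/58 -717/58 -3243/58; -717/58 1325/58 1941/58; -3243/58 1941/58 31669/290]
step 1: y = z − H·x̄ = [-3548/145]
step 1: S = H·P̄·Hᵀ + R = [38452/145]
step 1: K = P̄·Hᵀ·S⁻¹ = [-14075/38452; 6645/38452; 11971/19226]
step 1: x' = x̄ + K·y = [73087/19226, 2567/19226, 20731/19226]
step 1: P' = (I − K·H)·P̄ = [216253/38452 169677/38452 43507/9613; 169677/38452 573905/38452 47403/9613; 43507/9613 47403/9613 122927/19226]

step 0: x' = [-579/145, 46/29, -69/58], P' = [678/145 42/29 99/29; 42/29 177/29 63/29; 99/29 63/29 297/58]
step 1: x' = [73087/19226, 2567/19226, 20731/19226], P' = [216253/38452 169677/38452 43507/9613; 169677/38452 573905/38452 47403/9613; 43507/9613 47403/9613 122927/19226]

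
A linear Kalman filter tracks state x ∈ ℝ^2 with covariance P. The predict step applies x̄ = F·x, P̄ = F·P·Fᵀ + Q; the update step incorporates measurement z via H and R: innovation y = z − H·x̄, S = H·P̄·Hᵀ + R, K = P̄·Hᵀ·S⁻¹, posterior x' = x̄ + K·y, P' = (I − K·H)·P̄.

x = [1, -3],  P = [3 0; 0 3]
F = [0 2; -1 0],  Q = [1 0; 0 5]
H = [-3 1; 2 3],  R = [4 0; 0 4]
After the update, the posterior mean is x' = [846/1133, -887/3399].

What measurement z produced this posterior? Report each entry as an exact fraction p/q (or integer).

z = [-3, 1]

x̄ = F·x = [-6, -1]
P̄ = F·P·Fᵀ + Q = [13 0; 0 8]
S = H·P̄·Hᵀ + R = [129 -54; -54 128]
K = P̄·Hᵀ·S⁻¹ = [-299/1133 104/1133; 580/3399 294/1133]
x' − x̄ = [7644/1133, 2512/3399] = K·y
y = (KᵀK)⁻¹·Kᵀ·(x' − x̄) = [-20, 16]
z = y + H·x̄ = [-20, 16] + [17, -15] = [-3, 1]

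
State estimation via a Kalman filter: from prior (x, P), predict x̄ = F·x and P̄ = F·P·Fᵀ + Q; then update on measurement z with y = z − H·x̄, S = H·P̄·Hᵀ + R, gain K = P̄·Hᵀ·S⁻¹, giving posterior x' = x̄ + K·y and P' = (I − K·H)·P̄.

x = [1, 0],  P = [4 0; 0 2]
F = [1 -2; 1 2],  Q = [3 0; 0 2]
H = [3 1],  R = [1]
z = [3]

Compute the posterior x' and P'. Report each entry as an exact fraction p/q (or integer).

x' = [85/126, 62/63]
P' = [209/126 -293/63; -293/63 880/63]

x̄ = F·x = [1, 1]
P̄ = F·P·Fᵀ + Q = [15 -4; -4 14]
y = z − H·x̄ = [-1]
S = H·P̄·Hᵀ + R = [126]
K = P̄·Hᵀ·S⁻¹ = [41/126; 1/63]
x' = x̄ + K·y = [85/126, 62/63]
P' = (I − K·H)·P̄ = [209/126 -293/63; -293/63 880/63]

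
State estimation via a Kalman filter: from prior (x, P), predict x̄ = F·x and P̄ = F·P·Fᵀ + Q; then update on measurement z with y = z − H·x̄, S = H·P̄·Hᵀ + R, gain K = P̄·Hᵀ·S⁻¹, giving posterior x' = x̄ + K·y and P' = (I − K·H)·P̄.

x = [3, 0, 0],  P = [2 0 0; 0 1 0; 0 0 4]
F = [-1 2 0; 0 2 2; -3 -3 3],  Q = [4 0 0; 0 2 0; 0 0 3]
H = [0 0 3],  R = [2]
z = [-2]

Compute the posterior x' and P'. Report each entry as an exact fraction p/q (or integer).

x̄ = F·x = [-3, 0, -9]
P̄ = F·P·Fᵀ + Q = [10 4 0; 4 22 18; 0 18 66]
y = z − H·x̄ = [25]
S = H·P̄·Hᵀ + R = [596]
K = P̄·Hᵀ·S⁻¹ = [0; 27/298; 99/298]
x' = x̄ + K·y = [-3, 675/298, -207/298]
P' = (I − K·H)·P̄ = [10 4 0; 4 2549/149 9/149; 0 9/149 33/149]

x' = [-3, 675/298, -207/298]
P' = [10 4 0; 4 2549/149 9/149; 0 9/149 33/149]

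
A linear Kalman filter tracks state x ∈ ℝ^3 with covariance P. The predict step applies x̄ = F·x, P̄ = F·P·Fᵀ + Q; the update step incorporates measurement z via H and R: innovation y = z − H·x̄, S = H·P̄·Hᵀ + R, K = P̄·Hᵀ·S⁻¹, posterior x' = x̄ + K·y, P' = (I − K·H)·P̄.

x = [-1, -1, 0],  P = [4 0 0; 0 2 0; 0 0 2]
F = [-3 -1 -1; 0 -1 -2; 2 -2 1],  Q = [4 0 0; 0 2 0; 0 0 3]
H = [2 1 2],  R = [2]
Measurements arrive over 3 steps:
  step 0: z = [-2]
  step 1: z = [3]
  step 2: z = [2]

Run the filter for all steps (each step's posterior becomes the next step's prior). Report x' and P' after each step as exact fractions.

step 0: x̄ = F·x = [4, 1, 0]
step 0: P̄ = F·P·Fᵀ + Q = [44 6 -22; 6 12 0; -22 0 29]
step 0: y = z − H·x̄ = [-11]
step 0: S = H·P̄·Hᵀ + R = [154]
step 0: K = P̄·Hᵀ·S⁻¹ = [25/77; 12/77; 1/11]
step 0: x' = x̄ + K·y = [3/7, -5/7, -1]
step 0: P' = (I − K·H)·P̄ = [2138/77 -138/77 -292/11; -138/77 636/77 -24/11; -292/11 -24/11 305/11]
step 1: x̄ = F·x = [3/7, 19/7, 9/7]
step 1: P̄ = F·P·Fᵀ + Q = [8893/77 -8276/77 -381/7; -8276/77 8658/77 450/7; -381/7 450/7 642/7]
step 1: y = z − H·x̄ = [-22/7]
step 1: S = H·P̄·Hᵀ + R = [25800/77]
step 1: K = P̄·Hᵀ·S⁻¹ = [47/1075; 1003/12900; 891/2150]
step 1: x' = x̄ + K·y = [313/1075, 15931/6450, -18/1075]
step 1: P' = (I − K·H)·P̄ = [123467/1075 -116766/1075 -65037/1075; -116766/1075 712183/6450 57501/1075; -65037/1075 57501/1075 36732/1075]
step 2: x̄ = F·x = [-499/150, -3143/1290, -14107/3225]
step 2: P̄ = F·P·Fᵀ + Q = [41179/150 -10489/30 -43571/75; -10489/30 119467/258 498068/645; -43571/75 498068/645 4357769/3225]
step 2: y = z − H·x̄ = [127957/6450]
step 2: S = H·P̄·Hᵀ + R = [25869847/6450]
step 2: K = P̄·Hᵀ·S⁻¹ = [-6207953/25869847; 8437765/25869847; 14917544/25869847]
step 2: x' = x̄ + K·y = [-209215558/25869847, 104360690/25869847, 182777103/25869847]
step 2: P' = (I − K·H)·P̄ = [1126973647/25869847 -923837034/25869847 -671263083/25869847; -923837034/25869847 940922030/25869847 461813784/25869847; -671263083/25869847 461813784/25869847 455273735/25869847]

step 0: x' = [3/7, -5/7, -1], P' = [2138/77 -138/77 -292/11; -138/77 636/77 -24/11; -292/11 -24/11 305/11]
step 1: x' = [313/1075, 15931/6450, -18/1075], P' = [123467/1075 -116766/1075 -65037/1075; -116766/1075 712183/6450 57501/1075; -65037/1075 57501/1075 36732/1075]
step 2: x' = [-209215558/25869847, 104360690/25869847, 182777103/25869847], P' = [1126973647/25869847 -923837034/25869847 -671263083/25869847; -923837034/25869847 940922030/25869847 461813784/25869847; -671263083/25869847 461813784/25869847 455273735/25869847]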